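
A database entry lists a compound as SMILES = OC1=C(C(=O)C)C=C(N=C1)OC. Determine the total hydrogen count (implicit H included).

9

Walk through each heavy atom and fill implicit hydrogens from standard valence (C 4, N 3, O 2, S 2, halogen 1):
  atom 1: O, bond orders sum to 1 (valence 2) → 1 H
  atom 2: C, bond orders sum to 4 (valence 4) → 0 H
  atom 3: C, bond orders sum to 4 (valence 4) → 0 H
  atom 4: C, bond orders sum to 4 (valence 4) → 0 H
  atom 5: O, bond orders sum to 2 (valence 2) → 0 H
  atom 6: C, bond orders sum to 1 (valence 4) → 3 H
  atom 7: C, bond orders sum to 3 (valence 4) → 1 H
  atom 8: C, bond orders sum to 4 (valence 4) → 0 H
  atom 9: N, bond orders sum to 3 (valence 3) → 0 H
  atom 10: C, bond orders sum to 3 (valence 4) → 1 H
  atom 11: O, bond orders sum to 2 (valence 2) → 0 H
  atom 12: C, bond orders sum to 1 (valence 4) → 3 H
Total hydrogens: 9.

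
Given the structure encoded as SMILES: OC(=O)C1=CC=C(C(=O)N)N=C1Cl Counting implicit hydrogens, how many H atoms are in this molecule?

5

Walk through each heavy atom and fill implicit hydrogens from standard valence (C 4, N 3, O 2, S 2, halogen 1):
  atom 1: O, bond orders sum to 1 (valence 2) → 1 H
  atom 2: C, bond orders sum to 4 (valence 4) → 0 H
  atom 3: O, bond orders sum to 2 (valence 2) → 0 H
  atom 4: C, bond orders sum to 4 (valence 4) → 0 H
  atom 5: C, bond orders sum to 3 (valence 4) → 1 H
  atom 6: C, bond orders sum to 3 (valence 4) → 1 H
  atom 7: C, bond orders sum to 4 (valence 4) → 0 H
  atom 8: C, bond orders sum to 4 (valence 4) → 0 H
  atom 9: O, bond orders sum to 2 (valence 2) → 0 H
  atom 10: N, bond orders sum to 1 (valence 3) → 2 H
  atom 11: N, bond orders sum to 3 (valence 3) → 0 H
  atom 12: C, bond orders sum to 4 (valence 4) → 0 H
  atom 13: Cl (halogen, monovalent) → 0 H
Total hydrogens: 5.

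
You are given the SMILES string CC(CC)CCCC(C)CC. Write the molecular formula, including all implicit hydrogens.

C11H24

Walk through each heavy atom and fill implicit hydrogens from standard valence (C 4, N 3, O 2, S 2, halogen 1):
  atom 1: C, bond orders sum to 1 (valence 4) → 3 H
  atom 2: C, bond orders sum to 3 (valence 4) → 1 H
  atom 3: C, bond orders sum to 2 (valence 4) → 2 H
  atom 4: C, bond orders sum to 1 (valence 4) → 3 H
  atom 5: C, bond orders sum to 2 (valence 4) → 2 H
  atom 6: C, bond orders sum to 2 (valence 4) → 2 H
  atom 7: C, bond orders sum to 2 (valence 4) → 2 H
  atom 8: C, bond orders sum to 3 (valence 4) → 1 H
  atom 9: C, bond orders sum to 1 (valence 4) → 3 H
  atom 10: C, bond orders sum to 2 (valence 4) → 2 H
  atom 11: C, bond orders sum to 1 (valence 4) → 3 H
Totals → C:11, H:24.
In Hill order: C11H24.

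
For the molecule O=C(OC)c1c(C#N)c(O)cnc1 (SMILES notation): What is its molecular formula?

C8H6N2O3

Walk through each heavy atom and fill implicit hydrogens from standard valence (C 4, N 3, O 2, S 2, halogen 1); for lowercase aromatic atoms, an aromatic c carries 1 H when it has two neighbours and 0 H with three, and aromatic n carries 0 H:
  atom 1: O, bond orders sum to 2 (valence 2) → 0 H
  atom 2: C, bond orders sum to 4 (valence 4) → 0 H
  atom 3: O, bond orders sum to 2 (valence 2) → 0 H
  atom 4: C, bond orders sum to 1 (valence 4) → 3 H
  atom 5: aromatic c, 3 neighbours → 0 H
  atom 6: aromatic c, 3 neighbours → 0 H
  atom 7: C, bond orders sum to 4 (valence 4) → 0 H
  atom 8: N, bond orders sum to 3 (valence 3) → 0 H
  atom 9: aromatic c, 3 neighbours → 0 H
  atom 10: O, bond orders sum to 1 (valence 2) → 1 H
  atom 11: aromatic c, 2 neighbours → 1 H
  atom 12: aromatic n, 2 neighbours → 0 H
  atom 13: aromatic c, 2 neighbours → 1 H
Totals → C:8, H:6, N:2, O:3.
In Hill order: C8H6N2O3.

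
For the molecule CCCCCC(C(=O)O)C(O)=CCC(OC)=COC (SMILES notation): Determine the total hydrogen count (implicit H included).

24

Walk through each heavy atom and fill implicit hydrogens from standard valence (C 4, N 3, O 2, S 2, halogen 1):
  atom 1: C, bond orders sum to 1 (valence 4) → 3 H
  atom 2: C, bond orders sum to 2 (valence 4) → 2 H
  atom 3: C, bond orders sum to 2 (valence 4) → 2 H
  atom 4: C, bond orders sum to 2 (valence 4) → 2 H
  atom 5: C, bond orders sum to 2 (valence 4) → 2 H
  atom 6: C, bond orders sum to 3 (valence 4) → 1 H
  atom 7: C, bond orders sum to 4 (valence 4) → 0 H
  atom 8: O, bond orders sum to 2 (valence 2) → 0 H
  atom 9: O, bond orders sum to 1 (valence 2) → 1 H
  atom 10: C, bond orders sum to 4 (valence 4) → 0 H
  atom 11: O, bond orders sum to 1 (valence 2) → 1 H
  atom 12: C, bond orders sum to 3 (valence 4) → 1 H
  atom 13: C, bond orders sum to 2 (valence 4) → 2 H
  atom 14: C, bond orders sum to 4 (valence 4) → 0 H
  atom 15: O, bond orders sum to 2 (valence 2) → 0 H
  atom 16: C, bond orders sum to 1 (valence 4) → 3 H
  atom 17: C, bond orders sum to 3 (valence 4) → 1 H
  atom 18: O, bond orders sum to 2 (valence 2) → 0 H
  atom 19: C, bond orders sum to 1 (valence 4) → 3 H
Total hydrogens: 24.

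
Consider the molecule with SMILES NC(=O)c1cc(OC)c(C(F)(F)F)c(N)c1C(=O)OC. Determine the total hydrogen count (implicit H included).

11

Walk through each heavy atom and fill implicit hydrogens from standard valence (C 4, N 3, O 2, S 2, halogen 1); for lowercase aromatic atoms, an aromatic c carries 1 H when it has two neighbours and 0 H with three, and aromatic n carries 0 H:
  atom 1: N, bond orders sum to 1 (valence 3) → 2 H
  atom 2: C, bond orders sum to 4 (valence 4) → 0 H
  atom 3: O, bond orders sum to 2 (valence 2) → 0 H
  atom 4: aromatic c, 3 neighbours → 0 H
  atom 5: aromatic c, 2 neighbours → 1 H
  atom 6: aromatic c, 3 neighbours → 0 H
  atom 7: O, bond orders sum to 2 (valence 2) → 0 H
  atom 8: C, bond orders sum to 1 (valence 4) → 3 H
  atom 9: aromatic c, 3 neighbours → 0 H
  atom 10: C, bond orders sum to 4 (valence 4) → 0 H
  atom 11: F (halogen, monovalent) → 0 H
  atom 12: F (halogen, monovalent) → 0 H
  atom 13: F (halogen, monovalent) → 0 H
  atom 14: aromatic c, 3 neighbours → 0 H
  atom 15: N, bond orders sum to 1 (valence 3) → 2 H
  atom 16: aromatic c, 3 neighbours → 0 H
  atom 17: C, bond orders sum to 4 (valence 4) → 0 H
  atom 18: O, bond orders sum to 2 (valence 2) → 0 H
  atom 19: O, bond orders sum to 2 (valence 2) → 0 H
  atom 20: C, bond orders sum to 1 (valence 4) → 3 H
Total hydrogens: 11.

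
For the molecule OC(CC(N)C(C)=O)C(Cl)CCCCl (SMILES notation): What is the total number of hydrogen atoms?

Walk through each heavy atom and fill implicit hydrogens from standard valence (C 4, N 3, O 2, S 2, halogen 1):
  atom 1: O, bond orders sum to 1 (valence 2) → 1 H
  atom 2: C, bond orders sum to 3 (valence 4) → 1 H
  atom 3: C, bond orders sum to 2 (valence 4) → 2 H
  atom 4: C, bond orders sum to 3 (valence 4) → 1 H
  atom 5: N, bond orders sum to 1 (valence 3) → 2 H
  atom 6: C, bond orders sum to 4 (valence 4) → 0 H
  atom 7: C, bond orders sum to 1 (valence 4) → 3 H
  atom 8: O, bond orders sum to 2 (valence 2) → 0 H
  atom 9: C, bond orders sum to 3 (valence 4) → 1 H
  atom 10: Cl (halogen, monovalent) → 0 H
  atom 11: C, bond orders sum to 2 (valence 4) → 2 H
  atom 12: C, bond orders sum to 2 (valence 4) → 2 H
  atom 13: C, bond orders sum to 2 (valence 4) → 2 H
  atom 14: Cl (halogen, monovalent) → 0 H
Total hydrogens: 17.

17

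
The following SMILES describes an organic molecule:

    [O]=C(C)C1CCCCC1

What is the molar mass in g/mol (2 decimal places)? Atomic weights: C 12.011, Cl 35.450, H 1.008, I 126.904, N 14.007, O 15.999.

126.20 g/mol

First, the molecular formula is C8H14O (counting implicit H from valence).
  C: 8 × 12.011 = 96.088
  H: 14 × 1.008 = 14.112
  O: 1 × 15.999 = 15.999
Sum: 8×12.011 + 14×1.008 + 1×15.999 = 126.199 → 126.20 g/mol.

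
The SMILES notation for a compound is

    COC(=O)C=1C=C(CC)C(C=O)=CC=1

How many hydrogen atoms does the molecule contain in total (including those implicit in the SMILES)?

Walk through each heavy atom and fill implicit hydrogens from standard valence (C 4, N 3, O 2, S 2, halogen 1):
  atom 1: C, bond orders sum to 1 (valence 4) → 3 H
  atom 2: O, bond orders sum to 2 (valence 2) → 0 H
  atom 3: C, bond orders sum to 4 (valence 4) → 0 H
  atom 4: O, bond orders sum to 2 (valence 2) → 0 H
  atom 5: C, bond orders sum to 4 (valence 4) → 0 H
  atom 6: C, bond orders sum to 3 (valence 4) → 1 H
  atom 7: C, bond orders sum to 4 (valence 4) → 0 H
  atom 8: C, bond orders sum to 2 (valence 4) → 2 H
  atom 9: C, bond orders sum to 1 (valence 4) → 3 H
  atom 10: C, bond orders sum to 4 (valence 4) → 0 H
  atom 11: C, bond orders sum to 3 (valence 4) → 1 H
  atom 12: O, bond orders sum to 2 (valence 2) → 0 H
  atom 13: C, bond orders sum to 3 (valence 4) → 1 H
  atom 14: C, bond orders sum to 3 (valence 4) → 1 H
Total hydrogens: 12.

12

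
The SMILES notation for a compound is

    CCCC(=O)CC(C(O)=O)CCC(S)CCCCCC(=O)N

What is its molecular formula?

Walk through each heavy atom and fill implicit hydrogens from standard valence (C 4, N 3, O 2, S 2, halogen 1):
  atom 1: C, bond orders sum to 1 (valence 4) → 3 H
  atom 2: C, bond orders sum to 2 (valence 4) → 2 H
  atom 3: C, bond orders sum to 2 (valence 4) → 2 H
  atom 4: C, bond orders sum to 4 (valence 4) → 0 H
  atom 5: O, bond orders sum to 2 (valence 2) → 0 H
  atom 6: C, bond orders sum to 2 (valence 4) → 2 H
  atom 7: C, bond orders sum to 3 (valence 4) → 1 H
  atom 8: C, bond orders sum to 4 (valence 4) → 0 H
  atom 9: O, bond orders sum to 1 (valence 2) → 1 H
  atom 10: O, bond orders sum to 2 (valence 2) → 0 H
  atom 11: C, bond orders sum to 2 (valence 4) → 2 H
  atom 12: C, bond orders sum to 2 (valence 4) → 2 H
  atom 13: C, bond orders sum to 3 (valence 4) → 1 H
  atom 14: S, bond orders sum to 1 (valence 2) → 1 H
  atom 15: C, bond orders sum to 2 (valence 4) → 2 H
  atom 16: C, bond orders sum to 2 (valence 4) → 2 H
  atom 17: C, bond orders sum to 2 (valence 4) → 2 H
  atom 18: C, bond orders sum to 2 (valence 4) → 2 H
  atom 19: C, bond orders sum to 2 (valence 4) → 2 H
  atom 20: C, bond orders sum to 4 (valence 4) → 0 H
  atom 21: O, bond orders sum to 2 (valence 2) → 0 H
  atom 22: N, bond orders sum to 1 (valence 3) → 2 H
Totals → C:16, H:29, N:1, O:4, S:1.

C16H29NO4S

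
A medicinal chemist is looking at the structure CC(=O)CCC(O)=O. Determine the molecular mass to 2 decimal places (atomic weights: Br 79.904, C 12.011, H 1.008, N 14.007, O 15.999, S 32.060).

116.12 g/mol

First, the molecular formula is C5H8O3 (counting implicit H from valence).
  C: 5 × 12.011 = 60.055
  H: 8 × 1.008 = 8.064
  O: 3 × 15.999 = 47.997
Sum: 5×12.011 + 8×1.008 + 3×15.999 = 116.116 → 116.12 g/mol.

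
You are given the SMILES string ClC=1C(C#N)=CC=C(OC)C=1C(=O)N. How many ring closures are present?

In SMILES, each pair of matching ring-closure digits denotes one ring-closing bond; the number of such bonds equals the number of independent rings.
Ring-closure bonds here: 1.

1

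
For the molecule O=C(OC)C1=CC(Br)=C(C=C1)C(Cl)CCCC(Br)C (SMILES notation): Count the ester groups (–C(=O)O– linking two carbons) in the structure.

1

The ester motif appears at heavy-atom position 2 in the SMILES.
Ester count: 1.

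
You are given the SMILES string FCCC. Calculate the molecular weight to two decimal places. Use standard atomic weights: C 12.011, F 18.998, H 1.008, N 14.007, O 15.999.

First, the molecular formula is C3H7F (counting implicit H from valence).
  C: 3 × 12.011 = 36.033
  F: 1 × 18.998 = 18.998
  H: 7 × 1.008 = 7.056
Sum: 3×12.011 + 1×18.998 + 7×1.008 = 62.087 → 62.09 g/mol.

62.09 g/mol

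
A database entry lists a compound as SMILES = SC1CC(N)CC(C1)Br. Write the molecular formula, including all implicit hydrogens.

C6H12BrNS

Walk through each heavy atom and fill implicit hydrogens from standard valence (C 4, N 3, O 2, S 2, halogen 1):
  atom 1: S, bond orders sum to 1 (valence 2) → 1 H
  atom 2: C, bond orders sum to 3 (valence 4) → 1 H
  atom 3: C, bond orders sum to 2 (valence 4) → 2 H
  atom 4: C, bond orders sum to 3 (valence 4) → 1 H
  atom 5: N, bond orders sum to 1 (valence 3) → 2 H
  atom 6: C, bond orders sum to 2 (valence 4) → 2 H
  atom 7: C, bond orders sum to 3 (valence 4) → 1 H
  atom 8: C, bond orders sum to 2 (valence 4) → 2 H
  atom 9: Br (halogen, monovalent) → 0 H
Totals → C:6, H:12, Br:1, N:1, S:1.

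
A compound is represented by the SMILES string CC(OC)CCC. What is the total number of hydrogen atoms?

Walk through each heavy atom and fill implicit hydrogens from standard valence (C 4, N 3, O 2, S 2, halogen 1):
  atom 1: C, bond orders sum to 1 (valence 4) → 3 H
  atom 2: C, bond orders sum to 3 (valence 4) → 1 H
  atom 3: O, bond orders sum to 2 (valence 2) → 0 H
  atom 4: C, bond orders sum to 1 (valence 4) → 3 H
  atom 5: C, bond orders sum to 2 (valence 4) → 2 H
  atom 6: C, bond orders sum to 2 (valence 4) → 2 H
  atom 7: C, bond orders sum to 1 (valence 4) → 3 H
Total hydrogens: 14.

14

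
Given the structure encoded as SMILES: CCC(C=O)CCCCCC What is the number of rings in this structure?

In SMILES, each pair of matching ring-closure digits denotes one ring-closing bond; the number of such bonds equals the number of independent rings.
Ring-closure bonds here: 0.

0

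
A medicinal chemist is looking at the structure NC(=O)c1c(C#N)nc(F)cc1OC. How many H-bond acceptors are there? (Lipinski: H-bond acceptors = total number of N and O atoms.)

N atoms: 3; O atoms: 2.
Lipinski HBA = 3 + 2 = 5.

5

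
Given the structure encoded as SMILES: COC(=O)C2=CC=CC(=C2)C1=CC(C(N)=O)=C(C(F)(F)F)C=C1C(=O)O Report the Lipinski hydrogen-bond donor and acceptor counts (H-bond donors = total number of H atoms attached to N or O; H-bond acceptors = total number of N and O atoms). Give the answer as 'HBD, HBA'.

Donors: find every N or O and count the H atoms it carries.
  atom 2 (O): bond orders sum to 2 → 0 H
  atom 4 (O): bond orders sum to 2 → 0 H
  atom 15 (N): bond orders sum to 1 → 2 H
  atom 16 (O): bond orders sum to 2 → 0 H
  atom 25 (O): bond orders sum to 2 → 0 H
  atom 26 (O): bond orders sum to 1 → 1 H
Lipinski HBD = 3.
Acceptors: N atoms = 1, O atoms = 5 → HBA = 6.

3, 6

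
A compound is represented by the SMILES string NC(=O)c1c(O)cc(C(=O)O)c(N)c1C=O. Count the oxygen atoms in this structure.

Scan the SMILES for O atoms (remember two-letter symbols like Cl and Br are single atoms).
Oxygen count: 5.

5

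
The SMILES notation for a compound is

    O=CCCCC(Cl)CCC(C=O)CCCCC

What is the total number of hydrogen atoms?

25

Walk through each heavy atom and fill implicit hydrogens from standard valence (C 4, N 3, O 2, S 2, halogen 1):
  atom 1: O, bond orders sum to 2 (valence 2) → 0 H
  atom 2: C, bond orders sum to 3 (valence 4) → 1 H
  atom 3: C, bond orders sum to 2 (valence 4) → 2 H
  atom 4: C, bond orders sum to 2 (valence 4) → 2 H
  atom 5: C, bond orders sum to 2 (valence 4) → 2 H
  atom 6: C, bond orders sum to 3 (valence 4) → 1 H
  atom 7: Cl (halogen, monovalent) → 0 H
  atom 8: C, bond orders sum to 2 (valence 4) → 2 H
  atom 9: C, bond orders sum to 2 (valence 4) → 2 H
  atom 10: C, bond orders sum to 3 (valence 4) → 1 H
  atom 11: C, bond orders sum to 3 (valence 4) → 1 H
  atom 12: O, bond orders sum to 2 (valence 2) → 0 H
  atom 13: C, bond orders sum to 2 (valence 4) → 2 H
  atom 14: C, bond orders sum to 2 (valence 4) → 2 H
  atom 15: C, bond orders sum to 2 (valence 4) → 2 H
  atom 16: C, bond orders sum to 2 (valence 4) → 2 H
  atom 17: C, bond orders sum to 1 (valence 4) → 3 H
Total hydrogens: 25.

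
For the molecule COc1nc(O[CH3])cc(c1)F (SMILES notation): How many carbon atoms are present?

7

Count every carbon token in the SMILES (each C, including those in ring-closure positions and inside branches).
Carbon count: 7.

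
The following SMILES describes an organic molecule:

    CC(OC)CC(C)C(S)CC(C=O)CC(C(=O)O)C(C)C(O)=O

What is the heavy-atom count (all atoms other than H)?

Every atom symbol written in the SMILES (organic subset) is one heavy atom; implicit H are not written.
Heavy atoms by element → C:16, O:6, S:1.
Total: 23.

23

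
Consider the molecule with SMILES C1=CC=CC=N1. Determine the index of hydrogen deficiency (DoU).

Degree of unsaturation = (number of rings) + (number of π bonds).
Ring closures in the SMILES: 1.
π bonds: 3 double bonds (each 1 DoU) → 3 DoU from unsaturation.
Total DoU = 1 + 3 = 4.

4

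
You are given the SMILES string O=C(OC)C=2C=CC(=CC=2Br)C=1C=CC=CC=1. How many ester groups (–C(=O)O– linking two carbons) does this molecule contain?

The ester motif appears at heavy-atom position 2 in the SMILES.
Ester count: 1.

1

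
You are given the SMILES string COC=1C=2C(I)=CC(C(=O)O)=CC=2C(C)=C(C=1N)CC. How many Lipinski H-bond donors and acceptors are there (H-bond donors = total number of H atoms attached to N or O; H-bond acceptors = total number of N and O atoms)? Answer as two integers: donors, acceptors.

3, 4

Donors: find every N or O and count the H atoms it carries.
  atom 2 (O): bond orders sum to 2 → 0 H
  atom 10 (O): bond orders sum to 2 → 0 H
  atom 11 (O): bond orders sum to 1 → 1 H
  atom 18 (N): bond orders sum to 1 → 2 H
Lipinski HBD = 3.
Acceptors: N atoms = 1, O atoms = 3 → HBA = 4.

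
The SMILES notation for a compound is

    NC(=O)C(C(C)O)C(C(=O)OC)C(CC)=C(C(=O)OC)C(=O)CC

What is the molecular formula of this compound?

C16H25NO7

Walk through each heavy atom and fill implicit hydrogens from standard valence (C 4, N 3, O 2, S 2, halogen 1):
  atom 1: N, bond orders sum to 1 (valence 3) → 2 H
  atom 2: C, bond orders sum to 4 (valence 4) → 0 H
  atom 3: O, bond orders sum to 2 (valence 2) → 0 H
  atom 4: C, bond orders sum to 3 (valence 4) → 1 H
  atom 5: C, bond orders sum to 3 (valence 4) → 1 H
  atom 6: C, bond orders sum to 1 (valence 4) → 3 H
  atom 7: O, bond orders sum to 1 (valence 2) → 1 H
  atom 8: C, bond orders sum to 3 (valence 4) → 1 H
  atom 9: C, bond orders sum to 4 (valence 4) → 0 H
  atom 10: O, bond orders sum to 2 (valence 2) → 0 H
  atom 11: O, bond orders sum to 2 (valence 2) → 0 H
  atom 12: C, bond orders sum to 1 (valence 4) → 3 H
  atom 13: C, bond orders sum to 4 (valence 4) → 0 H
  atom 14: C, bond orders sum to 2 (valence 4) → 2 H
  atom 15: C, bond orders sum to 1 (valence 4) → 3 H
  atom 16: C, bond orders sum to 4 (valence 4) → 0 H
  atom 17: C, bond orders sum to 4 (valence 4) → 0 H
  atom 18: O, bond orders sum to 2 (valence 2) → 0 H
  atom 19: O, bond orders sum to 2 (valence 2) → 0 H
  atom 20: C, bond orders sum to 1 (valence 4) → 3 H
  atom 21: C, bond orders sum to 4 (valence 4) → 0 H
  atom 22: O, bond orders sum to 2 (valence 2) → 0 H
  atom 23: C, bond orders sum to 2 (valence 4) → 2 H
  atom 24: C, bond orders sum to 1 (valence 4) → 3 H
Totals → C:16, H:25, N:1, O:7.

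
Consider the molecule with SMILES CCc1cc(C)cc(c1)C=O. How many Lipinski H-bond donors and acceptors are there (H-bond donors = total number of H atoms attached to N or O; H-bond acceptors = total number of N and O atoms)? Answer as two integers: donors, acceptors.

0, 1

Donors: find every N or O and count the H atoms it carries.
  atom 11 (O): bond orders sum to 2 → 0 H
Lipinski HBD = 0.
Acceptors: N atoms = 0, O atoms = 1 → HBA = 1.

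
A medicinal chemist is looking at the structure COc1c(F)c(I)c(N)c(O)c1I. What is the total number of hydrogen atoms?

6

Walk through each heavy atom and fill implicit hydrogens from standard valence (C 4, N 3, O 2, S 2, halogen 1); for lowercase aromatic atoms, an aromatic c carries 1 H when it has two neighbours and 0 H with three, and aromatic n carries 0 H:
  atom 1: C, bond orders sum to 1 (valence 4) → 3 H
  atom 2: O, bond orders sum to 2 (valence 2) → 0 H
  atom 3: aromatic c, 3 neighbours → 0 H
  atom 4: aromatic c, 3 neighbours → 0 H
  atom 5: F (halogen, monovalent) → 0 H
  atom 6: aromatic c, 3 neighbours → 0 H
  atom 7: I (halogen, monovalent) → 0 H
  atom 8: aromatic c, 3 neighbours → 0 H
  atom 9: N, bond orders sum to 1 (valence 3) → 2 H
  atom 10: aromatic c, 3 neighbours → 0 H
  atom 11: O, bond orders sum to 1 (valence 2) → 1 H
  atom 12: aromatic c, 3 neighbours → 0 H
  atom 13: I (halogen, monovalent) → 0 H
Total hydrogens: 6.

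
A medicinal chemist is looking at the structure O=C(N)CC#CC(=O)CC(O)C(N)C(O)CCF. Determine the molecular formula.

Walk through each heavy atom and fill implicit hydrogens from standard valence (C 4, N 3, O 2, S 2, halogen 1):
  atom 1: O, bond orders sum to 2 (valence 2) → 0 H
  atom 2: C, bond orders sum to 4 (valence 4) → 0 H
  atom 3: N, bond orders sum to 1 (valence 3) → 2 H
  atom 4: C, bond orders sum to 2 (valence 4) → 2 H
  atom 5: C, bond orders sum to 4 (valence 4) → 0 H
  atom 6: C, bond orders sum to 4 (valence 4) → 0 H
  atom 7: C, bond orders sum to 4 (valence 4) → 0 H
  atom 8: O, bond orders sum to 2 (valence 2) → 0 H
  atom 9: C, bond orders sum to 2 (valence 4) → 2 H
  atom 10: C, bond orders sum to 3 (valence 4) → 1 H
  atom 11: O, bond orders sum to 1 (valence 2) → 1 H
  atom 12: C, bond orders sum to 3 (valence 4) → 1 H
  atom 13: N, bond orders sum to 1 (valence 3) → 2 H
  atom 14: C, bond orders sum to 3 (valence 4) → 1 H
  atom 15: O, bond orders sum to 1 (valence 2) → 1 H
  atom 16: C, bond orders sum to 2 (valence 4) → 2 H
  atom 17: C, bond orders sum to 2 (valence 4) → 2 H
  atom 18: F (halogen, monovalent) → 0 H
Totals → C:11, H:17, F:1, N:2, O:4.

C11H17FN2O4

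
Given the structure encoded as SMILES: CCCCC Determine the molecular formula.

Walk through each heavy atom and fill implicit hydrogens from standard valence (C 4, N 3, O 2, S 2, halogen 1):
  atom 1: C, bond orders sum to 1 (valence 4) → 3 H
  atom 2: C, bond orders sum to 2 (valence 4) → 2 H
  atom 3: C, bond orders sum to 2 (valence 4) → 2 H
  atom 4: C, bond orders sum to 2 (valence 4) → 2 H
  atom 5: C, bond orders sum to 1 (valence 4) → 3 H
Totals → C:5, H:12.
In Hill order: C5H12.

C5H12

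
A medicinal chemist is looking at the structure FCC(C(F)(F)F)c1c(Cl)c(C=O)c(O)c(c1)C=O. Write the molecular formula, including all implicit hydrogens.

Walk through each heavy atom and fill implicit hydrogens from standard valence (C 4, N 3, O 2, S 2, halogen 1); for lowercase aromatic atoms, an aromatic c carries 1 H when it has two neighbours and 0 H with three, and aromatic n carries 0 H:
  atom 1: F (halogen, monovalent) → 0 H
  atom 2: C, bond orders sum to 2 (valence 4) → 2 H
  atom 3: C, bond orders sum to 3 (valence 4) → 1 H
  atom 4: C, bond orders sum to 4 (valence 4) → 0 H
  atom 5: F (halogen, monovalent) → 0 H
  atom 6: F (halogen, monovalent) → 0 H
  atom 7: F (halogen, monovalent) → 0 H
  atom 8: aromatic c, 3 neighbours → 0 H
  atom 9: aromatic c, 3 neighbours → 0 H
  atom 10: Cl (halogen, monovalent) → 0 H
  atom 11: aromatic c, 3 neighbours → 0 H
  atom 12: C, bond orders sum to 3 (valence 4) → 1 H
  atom 13: O, bond orders sum to 2 (valence 2) → 0 H
  atom 14: aromatic c, 3 neighbours → 0 H
  atom 15: O, bond orders sum to 1 (valence 2) → 1 H
  atom 16: aromatic c, 3 neighbours → 0 H
  atom 17: aromatic c, 2 neighbours → 1 H
  atom 18: C, bond orders sum to 3 (valence 4) → 1 H
  atom 19: O, bond orders sum to 2 (valence 2) → 0 H
Totals → C:11, H:7, Cl:1, F:4, O:3.
In Hill order: C11H7ClF4O3.

C11H7ClF4O3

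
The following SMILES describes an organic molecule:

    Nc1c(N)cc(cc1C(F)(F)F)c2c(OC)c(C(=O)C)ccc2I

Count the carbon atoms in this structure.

16

Count every carbon token in the SMILES (each C, including those in ring-closure positions and inside branches).
Carbon count: 16.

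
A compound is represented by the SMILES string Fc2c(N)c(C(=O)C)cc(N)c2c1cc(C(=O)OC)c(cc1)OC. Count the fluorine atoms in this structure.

Scan the SMILES for F atoms (remember two-letter symbols like Cl and Br are single atoms).
Fluorine count: 1.

1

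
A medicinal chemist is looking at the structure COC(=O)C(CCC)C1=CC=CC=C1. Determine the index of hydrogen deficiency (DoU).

Molecular formula: C12H16O2.
DoU = (2C + 2 + N − H − X) / 2, where X is the halogen count and O/S are ignored.
    = (2·12 + 2 + 0 − 16 − 0) / 2 = 10 / 2 = 5.

5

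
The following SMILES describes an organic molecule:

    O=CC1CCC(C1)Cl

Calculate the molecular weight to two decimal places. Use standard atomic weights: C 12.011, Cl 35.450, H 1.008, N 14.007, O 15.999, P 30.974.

132.59 g/mol

First, the molecular formula is C6H9ClO (counting implicit H from valence).
  C: 6 × 12.011 = 72.066
  Cl: 1 × 35.450 = 35.450
  H: 9 × 1.008 = 9.072
  O: 1 × 15.999 = 15.999
Sum: 6×12.011 + 1×35.450 + 9×1.008 + 1×15.999 = 132.587 → 132.59 g/mol.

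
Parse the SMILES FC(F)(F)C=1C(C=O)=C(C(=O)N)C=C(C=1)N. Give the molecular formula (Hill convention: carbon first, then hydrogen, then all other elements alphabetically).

Walk through each heavy atom and fill implicit hydrogens from standard valence (C 4, N 3, O 2, S 2, halogen 1):
  atom 1: F (halogen, monovalent) → 0 H
  atom 2: C, bond orders sum to 4 (valence 4) → 0 H
  atom 3: F (halogen, monovalent) → 0 H
  atom 4: F (halogen, monovalent) → 0 H
  atom 5: C, bond orders sum to 4 (valence 4) → 0 H
  atom 6: C, bond orders sum to 4 (valence 4) → 0 H
  atom 7: C, bond orders sum to 3 (valence 4) → 1 H
  atom 8: O, bond orders sum to 2 (valence 2) → 0 H
  atom 9: C, bond orders sum to 4 (valence 4) → 0 H
  atom 10: C, bond orders sum to 4 (valence 4) → 0 H
  atom 11: O, bond orders sum to 2 (valence 2) → 0 H
  atom 12: N, bond orders sum to 1 (valence 3) → 2 H
  atom 13: C, bond orders sum to 3 (valence 4) → 1 H
  atom 14: C, bond orders sum to 4 (valence 4) → 0 H
  atom 15: C, bond orders sum to 3 (valence 4) → 1 H
  atom 16: N, bond orders sum to 1 (valence 3) → 2 H
Totals → C:9, H:7, F:3, N:2, O:2.
In Hill order: C9H7F3N2O2.

C9H7F3N2O2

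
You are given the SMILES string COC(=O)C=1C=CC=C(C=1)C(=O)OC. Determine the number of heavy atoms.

Every atom symbol written in the SMILES (organic subset) is one heavy atom; implicit H are not written.
Heavy atoms by element → C:10, O:4.
Total: 14.

14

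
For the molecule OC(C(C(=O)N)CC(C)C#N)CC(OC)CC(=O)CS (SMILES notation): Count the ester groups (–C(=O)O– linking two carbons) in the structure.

0

Scan the SMILES for the ester motif — none present.
Groups that are present: 1 amide, 1 ether, 1 hydroxyl, 1 ketone, 1 nitrile, 1 thiol.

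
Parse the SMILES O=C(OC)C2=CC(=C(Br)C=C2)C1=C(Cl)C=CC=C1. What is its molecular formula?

C14H10BrClO2

Walk through each heavy atom and fill implicit hydrogens from standard valence (C 4, N 3, O 2, S 2, halogen 1):
  atom 1: O, bond orders sum to 2 (valence 2) → 0 H
  atom 2: C, bond orders sum to 4 (valence 4) → 0 H
  atom 3: O, bond orders sum to 2 (valence 2) → 0 H
  atom 4: C, bond orders sum to 1 (valence 4) → 3 H
  atom 5: C, bond orders sum to 4 (valence 4) → 0 H
  atom 6: C, bond orders sum to 3 (valence 4) → 1 H
  atom 7: C, bond orders sum to 4 (valence 4) → 0 H
  atom 8: C, bond orders sum to 4 (valence 4) → 0 H
  atom 9: Br (halogen, monovalent) → 0 H
  atom 10: C, bond orders sum to 3 (valence 4) → 1 H
  atom 11: C, bond orders sum to 3 (valence 4) → 1 H
  atom 12: C, bond orders sum to 4 (valence 4) → 0 H
  atom 13: C, bond orders sum to 4 (valence 4) → 0 H
  atom 14: Cl (halogen, monovalent) → 0 H
  atom 15: C, bond orders sum to 3 (valence 4) → 1 H
  atom 16: C, bond orders sum to 3 (valence 4) → 1 H
  atom 17: C, bond orders sum to 3 (valence 4) → 1 H
  atom 18: C, bond orders sum to 3 (valence 4) → 1 H
Totals → C:14, H:10, Br:1, Cl:1, O:2.
In Hill order: C14H10BrClO2.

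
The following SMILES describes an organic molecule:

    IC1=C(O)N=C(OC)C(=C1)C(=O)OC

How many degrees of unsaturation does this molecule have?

5

Degree of unsaturation = (number of rings) + (number of π bonds).
Ring closures in the SMILES: 1.
π bonds: 4 double bonds (each 1 DoU) → 4 DoU from unsaturation.
Total DoU = 1 + 4 = 5.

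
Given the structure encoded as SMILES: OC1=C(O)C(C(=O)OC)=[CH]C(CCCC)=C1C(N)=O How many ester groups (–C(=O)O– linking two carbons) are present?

The ester motif appears at heavy-atom position 6 in the SMILES.
Other groups present: 1 amide, 2 hydroxyl.
Ester count: 1.

1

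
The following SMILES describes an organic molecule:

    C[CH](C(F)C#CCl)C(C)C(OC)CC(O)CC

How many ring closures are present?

In SMILES, each pair of matching ring-closure digits denotes one ring-closing bond; the number of such bonds equals the number of independent rings.
Ring-closure bonds here: 0.

0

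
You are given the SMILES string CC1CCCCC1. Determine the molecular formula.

Walk through each heavy atom and fill implicit hydrogens from standard valence (C 4, N 3, O 2, S 2, halogen 1):
  atom 1: C, bond orders sum to 1 (valence 4) → 3 H
  atom 2: C, bond orders sum to 3 (valence 4) → 1 H
  atom 3: C, bond orders sum to 2 (valence 4) → 2 H
  atom 4: C, bond orders sum to 2 (valence 4) → 2 H
  atom 5: C, bond orders sum to 2 (valence 4) → 2 H
  atom 6: C, bond orders sum to 2 (valence 4) → 2 H
  atom 7: C, bond orders sum to 2 (valence 4) → 2 H
Totals → C:7, H:14.

C7H14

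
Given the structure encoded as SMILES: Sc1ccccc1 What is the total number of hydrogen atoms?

Walk through each heavy atom and fill implicit hydrogens from standard valence (C 4, N 3, O 2, S 2, halogen 1); for lowercase aromatic atoms, an aromatic c carries 1 H when it has two neighbours and 0 H with three, and aromatic n carries 0 H:
  atom 1: S, bond orders sum to 1 (valence 2) → 1 H
  atom 2: aromatic c, 3 neighbours → 0 H
  atom 3: aromatic c, 2 neighbours → 1 H
  atom 4: aromatic c, 2 neighbours → 1 H
  atom 5: aromatic c, 2 neighbours → 1 H
  atom 6: aromatic c, 2 neighbours → 1 H
  atom 7: aromatic c, 2 neighbours → 1 H
Total hydrogens: 6.

6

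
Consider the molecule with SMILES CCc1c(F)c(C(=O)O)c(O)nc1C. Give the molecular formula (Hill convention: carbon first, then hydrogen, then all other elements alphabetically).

Walk through each heavy atom and fill implicit hydrogens from standard valence (C 4, N 3, O 2, S 2, halogen 1); for lowercase aromatic atoms, an aromatic c carries 1 H when it has two neighbours and 0 H with three, and aromatic n carries 0 H:
  atom 1: C, bond orders sum to 1 (valence 4) → 3 H
  atom 2: C, bond orders sum to 2 (valence 4) → 2 H
  atom 3: aromatic c, 3 neighbours → 0 H
  atom 4: aromatic c, 3 neighbours → 0 H
  atom 5: F (halogen, monovalent) → 0 H
  atom 6: aromatic c, 3 neighbours → 0 H
  atom 7: C, bond orders sum to 4 (valence 4) → 0 H
  atom 8: O, bond orders sum to 2 (valence 2) → 0 H
  atom 9: O, bond orders sum to 1 (valence 2) → 1 H
  atom 10: aromatic c, 3 neighbours → 0 H
  atom 11: O, bond orders sum to 1 (valence 2) → 1 H
  atom 12: aromatic n, 2 neighbours → 0 H
  atom 13: aromatic c, 3 neighbours → 0 H
  atom 14: C, bond orders sum to 1 (valence 4) → 3 H
Totals → C:9, H:10, F:1, N:1, O:3.

C9H10FNO3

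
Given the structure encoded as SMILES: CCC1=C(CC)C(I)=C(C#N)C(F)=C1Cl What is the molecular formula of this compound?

C11H10ClFIN

Walk through each heavy atom and fill implicit hydrogens from standard valence (C 4, N 3, O 2, S 2, halogen 1):
  atom 1: C, bond orders sum to 1 (valence 4) → 3 H
  atom 2: C, bond orders sum to 2 (valence 4) → 2 H
  atom 3: C, bond orders sum to 4 (valence 4) → 0 H
  atom 4: C, bond orders sum to 4 (valence 4) → 0 H
  atom 5: C, bond orders sum to 2 (valence 4) → 2 H
  atom 6: C, bond orders sum to 1 (valence 4) → 3 H
  atom 7: C, bond orders sum to 4 (valence 4) → 0 H
  atom 8: I (halogen, monovalent) → 0 H
  atom 9: C, bond orders sum to 4 (valence 4) → 0 H
  atom 10: C, bond orders sum to 4 (valence 4) → 0 H
  atom 11: N, bond orders sum to 3 (valence 3) → 0 H
  atom 12: C, bond orders sum to 4 (valence 4) → 0 H
  atom 13: F (halogen, monovalent) → 0 H
  atom 14: C, bond orders sum to 4 (valence 4) → 0 H
  atom 15: Cl (halogen, monovalent) → 0 H
Totals → C:11, H:10, Cl:1, F:1, I:1, N:1.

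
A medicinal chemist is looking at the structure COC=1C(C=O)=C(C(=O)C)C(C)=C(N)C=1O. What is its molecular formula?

Walk through each heavy atom and fill implicit hydrogens from standard valence (C 4, N 3, O 2, S 2, halogen 1):
  atom 1: C, bond orders sum to 1 (valence 4) → 3 H
  atom 2: O, bond orders sum to 2 (valence 2) → 0 H
  atom 3: C, bond orders sum to 4 (valence 4) → 0 H
  atom 4: C, bond orders sum to 4 (valence 4) → 0 H
  atom 5: C, bond orders sum to 3 (valence 4) → 1 H
  atom 6: O, bond orders sum to 2 (valence 2) → 0 H
  atom 7: C, bond orders sum to 4 (valence 4) → 0 H
  atom 8: C, bond orders sum to 4 (valence 4) → 0 H
  atom 9: O, bond orders sum to 2 (valence 2) → 0 H
  atom 10: C, bond orders sum to 1 (valence 4) → 3 H
  atom 11: C, bond orders sum to 4 (valence 4) → 0 H
  atom 12: C, bond orders sum to 1 (valence 4) → 3 H
  atom 13: C, bond orders sum to 4 (valence 4) → 0 H
  atom 14: N, bond orders sum to 1 (valence 3) → 2 H
  atom 15: C, bond orders sum to 4 (valence 4) → 0 H
  atom 16: O, bond orders sum to 1 (valence 2) → 1 H
Totals → C:11, H:13, N:1, O:4.

C11H13NO4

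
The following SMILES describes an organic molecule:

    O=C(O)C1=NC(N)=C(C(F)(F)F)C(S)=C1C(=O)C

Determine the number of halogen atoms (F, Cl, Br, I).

3

Halogen atoms appear at heavy-atom positions 10, 11, 12 (3×F).
Other groups present: 1 carboxylic acid, 1 ketone, 1 primary amine, 1 thiol.
Halogen count: 3.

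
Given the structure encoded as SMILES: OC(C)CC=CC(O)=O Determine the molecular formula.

C6H10O3

Walk through each heavy atom and fill implicit hydrogens from standard valence (C 4, N 3, O 2, S 2, halogen 1):
  atom 1: O, bond orders sum to 1 (valence 2) → 1 H
  atom 2: C, bond orders sum to 3 (valence 4) → 1 H
  atom 3: C, bond orders sum to 1 (valence 4) → 3 H
  atom 4: C, bond orders sum to 2 (valence 4) → 2 H
  atom 5: C, bond orders sum to 3 (valence 4) → 1 H
  atom 6: C, bond orders sum to 3 (valence 4) → 1 H
  atom 7: C, bond orders sum to 4 (valence 4) → 0 H
  atom 8: O, bond orders sum to 1 (valence 2) → 1 H
  atom 9: O, bond orders sum to 2 (valence 2) → 0 H
Totals → C:6, H:10, O:3.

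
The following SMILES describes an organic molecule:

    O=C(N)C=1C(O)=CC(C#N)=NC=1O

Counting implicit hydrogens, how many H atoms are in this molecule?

Walk through each heavy atom and fill implicit hydrogens from standard valence (C 4, N 3, O 2, S 2, halogen 1):
  atom 1: O, bond orders sum to 2 (valence 2) → 0 H
  atom 2: C, bond orders sum to 4 (valence 4) → 0 H
  atom 3: N, bond orders sum to 1 (valence 3) → 2 H
  atom 4: C, bond orders sum to 4 (valence 4) → 0 H
  atom 5: C, bond orders sum to 4 (valence 4) → 0 H
  atom 6: O, bond orders sum to 1 (valence 2) → 1 H
  atom 7: C, bond orders sum to 3 (valence 4) → 1 H
  atom 8: C, bond orders sum to 4 (valence 4) → 0 H
  atom 9: C, bond orders sum to 4 (valence 4) → 0 H
  atom 10: N, bond orders sum to 3 (valence 3) → 0 H
  atom 11: N, bond orders sum to 3 (valence 3) → 0 H
  atom 12: C, bond orders sum to 4 (valence 4) → 0 H
  atom 13: O, bond orders sum to 1 (valence 2) → 1 H
Total hydrogens: 5.

5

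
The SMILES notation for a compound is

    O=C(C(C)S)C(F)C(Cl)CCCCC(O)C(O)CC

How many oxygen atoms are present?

3

Scan the SMILES for O atoms (remember two-letter symbols like Cl and Br are single atoms).
Oxygen count: 3.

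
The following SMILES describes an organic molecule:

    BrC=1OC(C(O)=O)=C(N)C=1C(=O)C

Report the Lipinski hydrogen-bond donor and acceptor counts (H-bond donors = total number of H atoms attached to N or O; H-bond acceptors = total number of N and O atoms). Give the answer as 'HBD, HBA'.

3, 5

Donors: find every N or O and count the H atoms it carries.
  atom 3 (O): bond orders sum to 2 → 0 H
  atom 6 (O): bond orders sum to 1 → 1 H
  atom 7 (O): bond orders sum to 2 → 0 H
  atom 9 (N): bond orders sum to 1 → 2 H
  atom 12 (O): bond orders sum to 2 → 0 H
Lipinski HBD = 3.
Acceptors: N atoms = 1, O atoms = 4 → HBA = 5.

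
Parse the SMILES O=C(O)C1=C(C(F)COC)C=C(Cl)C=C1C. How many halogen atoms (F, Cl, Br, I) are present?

Halogen atoms appear at heavy-atom positions 7, 13 (1×Cl, 1×F).
Other groups present: 1 carboxylic acid, 1 ether.
Halogen count: 2.

2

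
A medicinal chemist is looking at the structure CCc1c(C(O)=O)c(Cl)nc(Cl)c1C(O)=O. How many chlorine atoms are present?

2

Scan the SMILES for Cl atoms (remember two-letter symbols like Cl and Br are single atoms).
Chlorine count: 2.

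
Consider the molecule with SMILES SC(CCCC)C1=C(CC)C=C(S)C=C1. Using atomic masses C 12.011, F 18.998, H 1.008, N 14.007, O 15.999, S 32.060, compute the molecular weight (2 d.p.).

First, the molecular formula is C13H20S2 (counting implicit H from valence).
  C: 13 × 12.011 = 156.143
  H: 20 × 1.008 = 20.160
  S: 2 × 32.060 = 64.120
Sum: 13×12.011 + 20×1.008 + 2×32.060 = 240.423 → 240.42 g/mol.

240.42 g/mol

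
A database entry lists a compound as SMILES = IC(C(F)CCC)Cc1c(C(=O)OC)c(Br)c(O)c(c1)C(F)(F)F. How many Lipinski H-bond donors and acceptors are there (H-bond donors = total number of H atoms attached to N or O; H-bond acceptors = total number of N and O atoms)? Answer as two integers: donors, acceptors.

Donors: find every N or O and count the H atoms it carries.
  atom 12 (O): bond orders sum to 2 → 0 H
  atom 13 (O): bond orders sum to 2 → 0 H
  atom 18 (O): bond orders sum to 1 → 1 H
Lipinski HBD = 1.
Acceptors: N atoms = 0, O atoms = 3 → HBA = 3.

1, 3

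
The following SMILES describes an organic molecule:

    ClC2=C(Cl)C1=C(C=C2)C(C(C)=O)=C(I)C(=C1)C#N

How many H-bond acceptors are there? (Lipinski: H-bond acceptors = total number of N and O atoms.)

N atoms: 1; O atoms: 1.
Lipinski HBA = 1 + 1 = 2.

2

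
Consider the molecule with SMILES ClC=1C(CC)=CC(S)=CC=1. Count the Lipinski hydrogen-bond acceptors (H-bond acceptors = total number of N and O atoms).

0

N atoms: 0; O atoms: 0.
Lipinski HBA = 0 + 0 = 0.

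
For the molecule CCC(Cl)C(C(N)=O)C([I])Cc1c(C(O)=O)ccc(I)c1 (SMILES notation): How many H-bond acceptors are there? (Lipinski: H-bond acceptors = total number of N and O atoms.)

N atoms: 1; O atoms: 3.
Lipinski HBA = 1 + 3 = 4.

4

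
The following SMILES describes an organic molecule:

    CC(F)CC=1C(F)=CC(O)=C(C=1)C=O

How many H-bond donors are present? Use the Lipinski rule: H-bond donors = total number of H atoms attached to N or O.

Donors: find every N or O and count the H atoms it carries.
  atom 10 (O): bond orders sum to 1 → 1 H
  atom 14 (O): bond orders sum to 2 → 0 H
Lipinski HBD = 1.

1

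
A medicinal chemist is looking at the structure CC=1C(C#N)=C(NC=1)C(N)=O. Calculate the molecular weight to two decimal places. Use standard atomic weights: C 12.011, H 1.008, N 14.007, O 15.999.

149.15 g/mol

First, the molecular formula is C7H7N3O (counting implicit H from valence).
  C: 7 × 12.011 = 84.077
  H: 7 × 1.008 = 7.056
  N: 3 × 14.007 = 42.021
  O: 1 × 15.999 = 15.999
Sum: 7×12.011 + 7×1.008 + 3×14.007 + 1×15.999 = 149.153 → 149.15 g/mol.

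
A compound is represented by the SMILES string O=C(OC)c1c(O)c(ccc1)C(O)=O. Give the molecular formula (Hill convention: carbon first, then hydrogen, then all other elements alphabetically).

C9H8O5

Walk through each heavy atom and fill implicit hydrogens from standard valence (C 4, N 3, O 2, S 2, halogen 1); for lowercase aromatic atoms, an aromatic c carries 1 H when it has two neighbours and 0 H with three, and aromatic n carries 0 H:
  atom 1: O, bond orders sum to 2 (valence 2) → 0 H
  atom 2: C, bond orders sum to 4 (valence 4) → 0 H
  atom 3: O, bond orders sum to 2 (valence 2) → 0 H
  atom 4: C, bond orders sum to 1 (valence 4) → 3 H
  atom 5: aromatic c, 3 neighbours → 0 H
  atom 6: aromatic c, 3 neighbours → 0 H
  atom 7: O, bond orders sum to 1 (valence 2) → 1 H
  atom 8: aromatic c, 3 neighbours → 0 H
  atom 9: aromatic c, 2 neighbours → 1 H
  atom 10: aromatic c, 2 neighbours → 1 H
  atom 11: aromatic c, 2 neighbours → 1 H
  atom 12: C, bond orders sum to 4 (valence 4) → 0 H
  atom 13: O, bond orders sum to 1 (valence 2) → 1 H
  atom 14: O, bond orders sum to 2 (valence 2) → 0 H
Totals → C:9, H:8, O:5.
In Hill order: C9H8O5.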